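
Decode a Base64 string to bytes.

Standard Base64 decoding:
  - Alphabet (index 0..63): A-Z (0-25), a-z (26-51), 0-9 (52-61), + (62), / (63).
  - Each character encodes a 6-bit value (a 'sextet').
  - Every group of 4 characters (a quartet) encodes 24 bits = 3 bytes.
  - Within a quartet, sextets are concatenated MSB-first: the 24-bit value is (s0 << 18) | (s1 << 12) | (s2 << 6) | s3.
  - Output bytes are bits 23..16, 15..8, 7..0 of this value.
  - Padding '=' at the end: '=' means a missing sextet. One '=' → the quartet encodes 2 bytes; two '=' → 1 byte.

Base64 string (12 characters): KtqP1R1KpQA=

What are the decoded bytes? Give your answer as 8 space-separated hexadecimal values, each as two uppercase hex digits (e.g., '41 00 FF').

Answer: 2A DA 8F D5 1D 4A A5 00

Derivation:
After char 0 ('K'=10): chars_in_quartet=1 acc=0xA bytes_emitted=0
After char 1 ('t'=45): chars_in_quartet=2 acc=0x2AD bytes_emitted=0
After char 2 ('q'=42): chars_in_quartet=3 acc=0xAB6A bytes_emitted=0
After char 3 ('P'=15): chars_in_quartet=4 acc=0x2ADA8F -> emit 2A DA 8F, reset; bytes_emitted=3
After char 4 ('1'=53): chars_in_quartet=1 acc=0x35 bytes_emitted=3
After char 5 ('R'=17): chars_in_quartet=2 acc=0xD51 bytes_emitted=3
After char 6 ('1'=53): chars_in_quartet=3 acc=0x35475 bytes_emitted=3
After char 7 ('K'=10): chars_in_quartet=4 acc=0xD51D4A -> emit D5 1D 4A, reset; bytes_emitted=6
After char 8 ('p'=41): chars_in_quartet=1 acc=0x29 bytes_emitted=6
After char 9 ('Q'=16): chars_in_quartet=2 acc=0xA50 bytes_emitted=6
After char 10 ('A'=0): chars_in_quartet=3 acc=0x29400 bytes_emitted=6
Padding '=': partial quartet acc=0x29400 -> emit A5 00; bytes_emitted=8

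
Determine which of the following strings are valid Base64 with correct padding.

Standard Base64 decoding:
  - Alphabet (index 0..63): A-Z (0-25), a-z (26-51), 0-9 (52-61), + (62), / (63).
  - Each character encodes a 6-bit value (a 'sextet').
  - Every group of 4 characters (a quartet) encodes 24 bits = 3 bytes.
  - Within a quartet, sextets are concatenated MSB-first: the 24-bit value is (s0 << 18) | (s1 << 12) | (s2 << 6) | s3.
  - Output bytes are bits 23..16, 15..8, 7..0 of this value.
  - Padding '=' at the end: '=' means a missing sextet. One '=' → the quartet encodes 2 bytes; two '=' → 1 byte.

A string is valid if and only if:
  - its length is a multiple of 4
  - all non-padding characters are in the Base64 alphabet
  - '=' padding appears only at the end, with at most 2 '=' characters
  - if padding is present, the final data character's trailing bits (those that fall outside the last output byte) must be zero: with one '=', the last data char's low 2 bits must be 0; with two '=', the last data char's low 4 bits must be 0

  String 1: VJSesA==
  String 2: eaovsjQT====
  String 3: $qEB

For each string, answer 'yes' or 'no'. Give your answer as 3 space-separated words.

Answer: yes no no

Derivation:
String 1: 'VJSesA==' → valid
String 2: 'eaovsjQT====' → invalid (4 pad chars (max 2))
String 3: '$qEB' → invalid (bad char(s): ['$'])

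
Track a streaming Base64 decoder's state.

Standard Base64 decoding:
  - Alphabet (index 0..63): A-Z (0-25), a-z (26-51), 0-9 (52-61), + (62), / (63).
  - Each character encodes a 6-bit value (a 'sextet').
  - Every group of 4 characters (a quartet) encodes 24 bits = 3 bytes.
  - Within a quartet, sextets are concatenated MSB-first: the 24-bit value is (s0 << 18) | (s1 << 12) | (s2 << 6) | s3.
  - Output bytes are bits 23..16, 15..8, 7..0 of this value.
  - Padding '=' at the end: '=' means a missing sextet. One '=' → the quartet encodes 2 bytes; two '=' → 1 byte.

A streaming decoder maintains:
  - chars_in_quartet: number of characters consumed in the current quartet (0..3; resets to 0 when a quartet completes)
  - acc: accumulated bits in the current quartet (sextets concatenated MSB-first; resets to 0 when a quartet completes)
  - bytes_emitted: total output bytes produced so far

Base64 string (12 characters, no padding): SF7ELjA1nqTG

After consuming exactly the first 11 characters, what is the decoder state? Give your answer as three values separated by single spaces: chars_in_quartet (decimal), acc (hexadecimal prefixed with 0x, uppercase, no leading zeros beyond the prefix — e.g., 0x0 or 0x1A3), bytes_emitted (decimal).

Answer: 3 0x27A93 6

Derivation:
After char 0 ('S'=18): chars_in_quartet=1 acc=0x12 bytes_emitted=0
After char 1 ('F'=5): chars_in_quartet=2 acc=0x485 bytes_emitted=0
After char 2 ('7'=59): chars_in_quartet=3 acc=0x1217B bytes_emitted=0
After char 3 ('E'=4): chars_in_quartet=4 acc=0x485EC4 -> emit 48 5E C4, reset; bytes_emitted=3
After char 4 ('L'=11): chars_in_quartet=1 acc=0xB bytes_emitted=3
After char 5 ('j'=35): chars_in_quartet=2 acc=0x2E3 bytes_emitted=3
After char 6 ('A'=0): chars_in_quartet=3 acc=0xB8C0 bytes_emitted=3
After char 7 ('1'=53): chars_in_quartet=4 acc=0x2E3035 -> emit 2E 30 35, reset; bytes_emitted=6
After char 8 ('n'=39): chars_in_quartet=1 acc=0x27 bytes_emitted=6
After char 9 ('q'=42): chars_in_quartet=2 acc=0x9EA bytes_emitted=6
After char 10 ('T'=19): chars_in_quartet=3 acc=0x27A93 bytes_emitted=6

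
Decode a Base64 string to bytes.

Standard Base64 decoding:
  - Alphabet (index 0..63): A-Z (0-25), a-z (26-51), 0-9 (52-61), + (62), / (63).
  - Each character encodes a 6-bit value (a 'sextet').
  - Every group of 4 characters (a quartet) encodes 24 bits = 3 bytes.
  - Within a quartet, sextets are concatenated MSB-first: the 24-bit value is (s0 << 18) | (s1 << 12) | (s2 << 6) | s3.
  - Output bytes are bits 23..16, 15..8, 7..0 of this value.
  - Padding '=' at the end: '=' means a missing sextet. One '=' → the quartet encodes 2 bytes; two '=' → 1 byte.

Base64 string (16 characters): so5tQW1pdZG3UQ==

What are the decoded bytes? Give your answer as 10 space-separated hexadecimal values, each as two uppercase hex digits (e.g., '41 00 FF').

After char 0 ('s'=44): chars_in_quartet=1 acc=0x2C bytes_emitted=0
After char 1 ('o'=40): chars_in_quartet=2 acc=0xB28 bytes_emitted=0
After char 2 ('5'=57): chars_in_quartet=3 acc=0x2CA39 bytes_emitted=0
After char 3 ('t'=45): chars_in_quartet=4 acc=0xB28E6D -> emit B2 8E 6D, reset; bytes_emitted=3
After char 4 ('Q'=16): chars_in_quartet=1 acc=0x10 bytes_emitted=3
After char 5 ('W'=22): chars_in_quartet=2 acc=0x416 bytes_emitted=3
After char 6 ('1'=53): chars_in_quartet=3 acc=0x105B5 bytes_emitted=3
After char 7 ('p'=41): chars_in_quartet=4 acc=0x416D69 -> emit 41 6D 69, reset; bytes_emitted=6
After char 8 ('d'=29): chars_in_quartet=1 acc=0x1D bytes_emitted=6
After char 9 ('Z'=25): chars_in_quartet=2 acc=0x759 bytes_emitted=6
After char 10 ('G'=6): chars_in_quartet=3 acc=0x1D646 bytes_emitted=6
After char 11 ('3'=55): chars_in_quartet=4 acc=0x7591B7 -> emit 75 91 B7, reset; bytes_emitted=9
After char 12 ('U'=20): chars_in_quartet=1 acc=0x14 bytes_emitted=9
After char 13 ('Q'=16): chars_in_quartet=2 acc=0x510 bytes_emitted=9
Padding '==': partial quartet acc=0x510 -> emit 51; bytes_emitted=10

Answer: B2 8E 6D 41 6D 69 75 91 B7 51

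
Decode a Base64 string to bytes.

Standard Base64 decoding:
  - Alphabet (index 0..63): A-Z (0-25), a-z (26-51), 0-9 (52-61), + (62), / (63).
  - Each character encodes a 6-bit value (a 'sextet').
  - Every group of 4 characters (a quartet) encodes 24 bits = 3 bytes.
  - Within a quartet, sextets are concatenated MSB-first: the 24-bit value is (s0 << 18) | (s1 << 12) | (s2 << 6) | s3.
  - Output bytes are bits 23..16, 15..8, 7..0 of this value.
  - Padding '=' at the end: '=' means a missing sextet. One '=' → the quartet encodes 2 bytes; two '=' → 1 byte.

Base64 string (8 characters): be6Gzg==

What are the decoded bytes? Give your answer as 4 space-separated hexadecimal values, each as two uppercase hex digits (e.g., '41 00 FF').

After char 0 ('b'=27): chars_in_quartet=1 acc=0x1B bytes_emitted=0
After char 1 ('e'=30): chars_in_quartet=2 acc=0x6DE bytes_emitted=0
After char 2 ('6'=58): chars_in_quartet=3 acc=0x1B7BA bytes_emitted=0
After char 3 ('G'=6): chars_in_quartet=4 acc=0x6DEE86 -> emit 6D EE 86, reset; bytes_emitted=3
After char 4 ('z'=51): chars_in_quartet=1 acc=0x33 bytes_emitted=3
After char 5 ('g'=32): chars_in_quartet=2 acc=0xCE0 bytes_emitted=3
Padding '==': partial quartet acc=0xCE0 -> emit CE; bytes_emitted=4

Answer: 6D EE 86 CE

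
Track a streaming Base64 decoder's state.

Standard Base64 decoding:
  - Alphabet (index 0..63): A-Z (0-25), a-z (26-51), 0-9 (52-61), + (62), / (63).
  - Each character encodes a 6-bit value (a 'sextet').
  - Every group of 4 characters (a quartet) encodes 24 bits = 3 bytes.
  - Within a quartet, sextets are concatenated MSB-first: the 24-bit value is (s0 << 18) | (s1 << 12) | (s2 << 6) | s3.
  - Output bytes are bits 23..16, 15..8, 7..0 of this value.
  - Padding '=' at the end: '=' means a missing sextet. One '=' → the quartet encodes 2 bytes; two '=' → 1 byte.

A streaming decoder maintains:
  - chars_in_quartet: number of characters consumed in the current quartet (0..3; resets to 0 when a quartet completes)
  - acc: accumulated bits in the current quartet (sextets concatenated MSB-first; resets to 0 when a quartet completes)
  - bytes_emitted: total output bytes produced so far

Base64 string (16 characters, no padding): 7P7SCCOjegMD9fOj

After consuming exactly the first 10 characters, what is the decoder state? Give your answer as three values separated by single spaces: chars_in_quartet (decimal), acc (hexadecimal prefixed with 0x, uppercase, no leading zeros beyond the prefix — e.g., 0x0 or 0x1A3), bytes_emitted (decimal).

Answer: 2 0x7A0 6

Derivation:
After char 0 ('7'=59): chars_in_quartet=1 acc=0x3B bytes_emitted=0
After char 1 ('P'=15): chars_in_quartet=2 acc=0xECF bytes_emitted=0
After char 2 ('7'=59): chars_in_quartet=3 acc=0x3B3FB bytes_emitted=0
After char 3 ('S'=18): chars_in_quartet=4 acc=0xECFED2 -> emit EC FE D2, reset; bytes_emitted=3
After char 4 ('C'=2): chars_in_quartet=1 acc=0x2 bytes_emitted=3
After char 5 ('C'=2): chars_in_quartet=2 acc=0x82 bytes_emitted=3
After char 6 ('O'=14): chars_in_quartet=3 acc=0x208E bytes_emitted=3
After char 7 ('j'=35): chars_in_quartet=4 acc=0x823A3 -> emit 08 23 A3, reset; bytes_emitted=6
After char 8 ('e'=30): chars_in_quartet=1 acc=0x1E bytes_emitted=6
After char 9 ('g'=32): chars_in_quartet=2 acc=0x7A0 bytes_emitted=6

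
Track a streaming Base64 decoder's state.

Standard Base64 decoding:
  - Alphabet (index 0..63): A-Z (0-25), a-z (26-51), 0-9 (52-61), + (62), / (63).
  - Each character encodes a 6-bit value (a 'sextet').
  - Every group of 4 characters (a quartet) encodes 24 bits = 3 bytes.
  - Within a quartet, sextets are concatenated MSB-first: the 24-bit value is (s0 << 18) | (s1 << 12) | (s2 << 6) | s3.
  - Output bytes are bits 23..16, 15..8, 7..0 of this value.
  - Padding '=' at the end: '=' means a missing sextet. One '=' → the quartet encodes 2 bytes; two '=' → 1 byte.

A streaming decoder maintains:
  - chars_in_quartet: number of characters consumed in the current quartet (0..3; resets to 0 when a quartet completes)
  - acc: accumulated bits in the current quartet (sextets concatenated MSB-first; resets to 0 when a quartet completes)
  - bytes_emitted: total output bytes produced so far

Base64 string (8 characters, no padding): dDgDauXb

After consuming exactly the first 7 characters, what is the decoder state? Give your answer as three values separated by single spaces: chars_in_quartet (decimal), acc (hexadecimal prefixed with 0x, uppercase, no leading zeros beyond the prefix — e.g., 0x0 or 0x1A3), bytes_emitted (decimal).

After char 0 ('d'=29): chars_in_quartet=1 acc=0x1D bytes_emitted=0
After char 1 ('D'=3): chars_in_quartet=2 acc=0x743 bytes_emitted=0
After char 2 ('g'=32): chars_in_quartet=3 acc=0x1D0E0 bytes_emitted=0
After char 3 ('D'=3): chars_in_quartet=4 acc=0x743803 -> emit 74 38 03, reset; bytes_emitted=3
After char 4 ('a'=26): chars_in_quartet=1 acc=0x1A bytes_emitted=3
After char 5 ('u'=46): chars_in_quartet=2 acc=0x6AE bytes_emitted=3
After char 6 ('X'=23): chars_in_quartet=3 acc=0x1AB97 bytes_emitted=3

Answer: 3 0x1AB97 3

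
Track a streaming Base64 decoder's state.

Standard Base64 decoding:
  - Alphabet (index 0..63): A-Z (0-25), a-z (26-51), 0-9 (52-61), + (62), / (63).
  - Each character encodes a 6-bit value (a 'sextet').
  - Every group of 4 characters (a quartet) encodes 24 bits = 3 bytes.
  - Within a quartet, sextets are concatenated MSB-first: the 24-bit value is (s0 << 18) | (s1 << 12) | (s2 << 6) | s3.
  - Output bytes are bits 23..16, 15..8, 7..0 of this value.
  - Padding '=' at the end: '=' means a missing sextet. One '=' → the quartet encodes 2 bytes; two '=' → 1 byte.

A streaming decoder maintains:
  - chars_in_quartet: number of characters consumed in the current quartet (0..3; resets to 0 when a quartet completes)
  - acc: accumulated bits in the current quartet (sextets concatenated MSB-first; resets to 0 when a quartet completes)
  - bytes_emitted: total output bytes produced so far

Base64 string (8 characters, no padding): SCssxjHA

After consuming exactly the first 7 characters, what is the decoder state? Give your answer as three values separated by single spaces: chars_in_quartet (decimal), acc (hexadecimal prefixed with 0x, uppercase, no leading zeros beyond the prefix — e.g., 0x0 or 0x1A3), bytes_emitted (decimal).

Answer: 3 0x318C7 3

Derivation:
After char 0 ('S'=18): chars_in_quartet=1 acc=0x12 bytes_emitted=0
After char 1 ('C'=2): chars_in_quartet=2 acc=0x482 bytes_emitted=0
After char 2 ('s'=44): chars_in_quartet=3 acc=0x120AC bytes_emitted=0
After char 3 ('s'=44): chars_in_quartet=4 acc=0x482B2C -> emit 48 2B 2C, reset; bytes_emitted=3
After char 4 ('x'=49): chars_in_quartet=1 acc=0x31 bytes_emitted=3
After char 5 ('j'=35): chars_in_quartet=2 acc=0xC63 bytes_emitted=3
After char 6 ('H'=7): chars_in_quartet=3 acc=0x318C7 bytes_emitted=3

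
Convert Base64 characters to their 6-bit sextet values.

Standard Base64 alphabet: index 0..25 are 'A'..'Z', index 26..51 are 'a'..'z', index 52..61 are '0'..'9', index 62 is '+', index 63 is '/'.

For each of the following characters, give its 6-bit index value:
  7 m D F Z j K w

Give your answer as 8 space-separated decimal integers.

'7': 0..9 range, 52 + ord('7') − ord('0') = 59
'm': a..z range, 26 + ord('m') − ord('a') = 38
'D': A..Z range, ord('D') − ord('A') = 3
'F': A..Z range, ord('F') − ord('A') = 5
'Z': A..Z range, ord('Z') − ord('A') = 25
'j': a..z range, 26 + ord('j') − ord('a') = 35
'K': A..Z range, ord('K') − ord('A') = 10
'w': a..z range, 26 + ord('w') − ord('a') = 48

Answer: 59 38 3 5 25 35 10 48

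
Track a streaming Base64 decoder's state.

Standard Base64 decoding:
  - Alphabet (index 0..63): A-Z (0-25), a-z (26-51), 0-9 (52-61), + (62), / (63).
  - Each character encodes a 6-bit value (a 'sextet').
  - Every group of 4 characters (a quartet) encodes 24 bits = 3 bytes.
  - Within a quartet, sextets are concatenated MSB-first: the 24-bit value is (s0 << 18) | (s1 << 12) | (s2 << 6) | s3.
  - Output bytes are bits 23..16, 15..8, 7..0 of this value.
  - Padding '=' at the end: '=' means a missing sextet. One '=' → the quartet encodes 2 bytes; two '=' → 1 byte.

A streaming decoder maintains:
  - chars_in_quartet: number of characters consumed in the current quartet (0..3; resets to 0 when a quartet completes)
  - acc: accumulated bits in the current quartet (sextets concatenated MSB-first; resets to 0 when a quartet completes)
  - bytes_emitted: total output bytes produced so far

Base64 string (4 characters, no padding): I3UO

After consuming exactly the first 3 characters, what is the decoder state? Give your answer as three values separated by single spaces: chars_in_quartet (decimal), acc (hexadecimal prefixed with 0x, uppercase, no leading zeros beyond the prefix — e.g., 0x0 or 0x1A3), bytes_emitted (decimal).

Answer: 3 0x8DD4 0

Derivation:
After char 0 ('I'=8): chars_in_quartet=1 acc=0x8 bytes_emitted=0
After char 1 ('3'=55): chars_in_quartet=2 acc=0x237 bytes_emitted=0
After char 2 ('U'=20): chars_in_quartet=3 acc=0x8DD4 bytes_emitted=0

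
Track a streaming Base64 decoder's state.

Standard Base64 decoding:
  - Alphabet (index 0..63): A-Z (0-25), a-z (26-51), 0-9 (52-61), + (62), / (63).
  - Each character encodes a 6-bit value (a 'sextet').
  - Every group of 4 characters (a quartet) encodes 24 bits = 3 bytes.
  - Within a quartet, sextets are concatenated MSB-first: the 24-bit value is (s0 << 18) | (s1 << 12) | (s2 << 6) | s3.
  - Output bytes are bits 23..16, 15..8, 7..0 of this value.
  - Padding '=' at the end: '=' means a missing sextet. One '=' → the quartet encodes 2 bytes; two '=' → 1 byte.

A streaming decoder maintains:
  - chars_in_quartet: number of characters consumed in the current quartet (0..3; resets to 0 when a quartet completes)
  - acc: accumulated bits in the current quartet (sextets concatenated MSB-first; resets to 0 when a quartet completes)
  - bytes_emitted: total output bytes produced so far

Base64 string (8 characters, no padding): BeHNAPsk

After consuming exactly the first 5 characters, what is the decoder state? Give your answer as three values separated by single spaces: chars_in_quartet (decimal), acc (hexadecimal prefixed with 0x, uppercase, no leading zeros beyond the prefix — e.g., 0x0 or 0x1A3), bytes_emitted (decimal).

Answer: 1 0x0 3

Derivation:
After char 0 ('B'=1): chars_in_quartet=1 acc=0x1 bytes_emitted=0
After char 1 ('e'=30): chars_in_quartet=2 acc=0x5E bytes_emitted=0
After char 2 ('H'=7): chars_in_quartet=3 acc=0x1787 bytes_emitted=0
After char 3 ('N'=13): chars_in_quartet=4 acc=0x5E1CD -> emit 05 E1 CD, reset; bytes_emitted=3
After char 4 ('A'=0): chars_in_quartet=1 acc=0x0 bytes_emitted=3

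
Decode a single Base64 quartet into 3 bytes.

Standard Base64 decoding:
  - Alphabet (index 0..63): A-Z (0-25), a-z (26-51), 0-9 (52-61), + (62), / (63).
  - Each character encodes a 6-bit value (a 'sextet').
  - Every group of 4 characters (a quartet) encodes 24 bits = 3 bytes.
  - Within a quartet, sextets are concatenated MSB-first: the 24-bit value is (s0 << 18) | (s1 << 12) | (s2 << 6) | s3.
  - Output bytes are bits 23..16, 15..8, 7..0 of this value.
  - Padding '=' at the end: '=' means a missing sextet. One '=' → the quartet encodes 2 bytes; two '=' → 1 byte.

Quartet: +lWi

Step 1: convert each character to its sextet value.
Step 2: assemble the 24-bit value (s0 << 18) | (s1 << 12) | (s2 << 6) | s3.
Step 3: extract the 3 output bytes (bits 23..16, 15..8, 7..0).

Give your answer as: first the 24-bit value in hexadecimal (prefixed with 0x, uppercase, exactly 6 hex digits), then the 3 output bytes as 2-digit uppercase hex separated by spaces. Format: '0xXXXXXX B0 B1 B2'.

Answer: 0xFA55A2 FA 55 A2

Derivation:
Sextets: +=62, l=37, W=22, i=34
24-bit: (62<<18) | (37<<12) | (22<<6) | 34
      = 0xF80000 | 0x025000 | 0x000580 | 0x000022
      = 0xFA55A2
Bytes: (v>>16)&0xFF=FA, (v>>8)&0xFF=55, v&0xFF=A2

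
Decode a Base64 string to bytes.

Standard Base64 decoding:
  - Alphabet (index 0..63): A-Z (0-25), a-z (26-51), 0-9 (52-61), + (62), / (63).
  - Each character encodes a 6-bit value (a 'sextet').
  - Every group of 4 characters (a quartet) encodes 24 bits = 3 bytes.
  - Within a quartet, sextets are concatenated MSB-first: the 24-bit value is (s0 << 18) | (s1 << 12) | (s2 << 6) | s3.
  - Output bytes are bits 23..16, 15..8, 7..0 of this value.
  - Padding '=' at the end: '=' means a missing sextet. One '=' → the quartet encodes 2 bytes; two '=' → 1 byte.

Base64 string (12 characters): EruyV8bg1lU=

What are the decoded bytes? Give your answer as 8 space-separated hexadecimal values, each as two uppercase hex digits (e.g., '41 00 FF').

After char 0 ('E'=4): chars_in_quartet=1 acc=0x4 bytes_emitted=0
After char 1 ('r'=43): chars_in_quartet=2 acc=0x12B bytes_emitted=0
After char 2 ('u'=46): chars_in_quartet=3 acc=0x4AEE bytes_emitted=0
After char 3 ('y'=50): chars_in_quartet=4 acc=0x12BBB2 -> emit 12 BB B2, reset; bytes_emitted=3
After char 4 ('V'=21): chars_in_quartet=1 acc=0x15 bytes_emitted=3
After char 5 ('8'=60): chars_in_quartet=2 acc=0x57C bytes_emitted=3
After char 6 ('b'=27): chars_in_quartet=3 acc=0x15F1B bytes_emitted=3
After char 7 ('g'=32): chars_in_quartet=4 acc=0x57C6E0 -> emit 57 C6 E0, reset; bytes_emitted=6
After char 8 ('1'=53): chars_in_quartet=1 acc=0x35 bytes_emitted=6
After char 9 ('l'=37): chars_in_quartet=2 acc=0xD65 bytes_emitted=6
After char 10 ('U'=20): chars_in_quartet=3 acc=0x35954 bytes_emitted=6
Padding '=': partial quartet acc=0x35954 -> emit D6 55; bytes_emitted=8

Answer: 12 BB B2 57 C6 E0 D6 55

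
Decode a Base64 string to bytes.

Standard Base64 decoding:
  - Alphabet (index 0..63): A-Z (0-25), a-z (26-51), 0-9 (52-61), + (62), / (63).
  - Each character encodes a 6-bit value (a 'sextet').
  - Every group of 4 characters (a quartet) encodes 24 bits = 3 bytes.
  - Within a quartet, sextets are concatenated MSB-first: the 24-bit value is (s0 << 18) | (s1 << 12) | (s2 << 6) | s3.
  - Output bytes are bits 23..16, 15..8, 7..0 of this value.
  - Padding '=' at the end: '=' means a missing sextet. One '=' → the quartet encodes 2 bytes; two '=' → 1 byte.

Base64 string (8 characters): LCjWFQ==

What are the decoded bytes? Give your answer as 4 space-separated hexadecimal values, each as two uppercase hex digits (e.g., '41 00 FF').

After char 0 ('L'=11): chars_in_quartet=1 acc=0xB bytes_emitted=0
After char 1 ('C'=2): chars_in_quartet=2 acc=0x2C2 bytes_emitted=0
After char 2 ('j'=35): chars_in_quartet=3 acc=0xB0A3 bytes_emitted=0
After char 3 ('W'=22): chars_in_quartet=4 acc=0x2C28D6 -> emit 2C 28 D6, reset; bytes_emitted=3
After char 4 ('F'=5): chars_in_quartet=1 acc=0x5 bytes_emitted=3
After char 5 ('Q'=16): chars_in_quartet=2 acc=0x150 bytes_emitted=3
Padding '==': partial quartet acc=0x150 -> emit 15; bytes_emitted=4

Answer: 2C 28 D6 15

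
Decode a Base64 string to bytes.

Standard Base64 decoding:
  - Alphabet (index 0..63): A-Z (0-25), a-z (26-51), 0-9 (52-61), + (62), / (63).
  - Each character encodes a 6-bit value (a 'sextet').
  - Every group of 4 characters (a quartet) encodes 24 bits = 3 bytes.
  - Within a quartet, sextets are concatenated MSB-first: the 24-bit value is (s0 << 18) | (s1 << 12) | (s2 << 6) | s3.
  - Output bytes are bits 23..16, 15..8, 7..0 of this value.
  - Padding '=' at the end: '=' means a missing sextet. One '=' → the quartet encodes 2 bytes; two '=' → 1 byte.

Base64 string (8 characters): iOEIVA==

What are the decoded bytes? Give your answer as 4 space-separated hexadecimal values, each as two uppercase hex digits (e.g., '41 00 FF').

Answer: 88 E1 08 54

Derivation:
After char 0 ('i'=34): chars_in_quartet=1 acc=0x22 bytes_emitted=0
After char 1 ('O'=14): chars_in_quartet=2 acc=0x88E bytes_emitted=0
After char 2 ('E'=4): chars_in_quartet=3 acc=0x22384 bytes_emitted=0
After char 3 ('I'=8): chars_in_quartet=4 acc=0x88E108 -> emit 88 E1 08, reset; bytes_emitted=3
After char 4 ('V'=21): chars_in_quartet=1 acc=0x15 bytes_emitted=3
After char 5 ('A'=0): chars_in_quartet=2 acc=0x540 bytes_emitted=3
Padding '==': partial quartet acc=0x540 -> emit 54; bytes_emitted=4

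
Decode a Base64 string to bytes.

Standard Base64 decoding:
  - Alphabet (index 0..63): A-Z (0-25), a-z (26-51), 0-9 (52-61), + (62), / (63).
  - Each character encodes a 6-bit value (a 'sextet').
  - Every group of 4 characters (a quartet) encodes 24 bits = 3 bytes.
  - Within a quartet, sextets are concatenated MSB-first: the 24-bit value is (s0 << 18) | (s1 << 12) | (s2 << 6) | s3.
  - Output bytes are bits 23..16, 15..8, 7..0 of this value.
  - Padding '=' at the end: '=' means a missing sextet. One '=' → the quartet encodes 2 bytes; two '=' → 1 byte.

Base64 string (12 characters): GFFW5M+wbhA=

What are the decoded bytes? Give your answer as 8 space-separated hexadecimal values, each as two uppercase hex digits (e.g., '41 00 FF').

Answer: 18 51 56 E4 CF B0 6E 10

Derivation:
After char 0 ('G'=6): chars_in_quartet=1 acc=0x6 bytes_emitted=0
After char 1 ('F'=5): chars_in_quartet=2 acc=0x185 bytes_emitted=0
After char 2 ('F'=5): chars_in_quartet=3 acc=0x6145 bytes_emitted=0
After char 3 ('W'=22): chars_in_quartet=4 acc=0x185156 -> emit 18 51 56, reset; bytes_emitted=3
After char 4 ('5'=57): chars_in_quartet=1 acc=0x39 bytes_emitted=3
After char 5 ('M'=12): chars_in_quartet=2 acc=0xE4C bytes_emitted=3
After char 6 ('+'=62): chars_in_quartet=3 acc=0x3933E bytes_emitted=3
After char 7 ('w'=48): chars_in_quartet=4 acc=0xE4CFB0 -> emit E4 CF B0, reset; bytes_emitted=6
After char 8 ('b'=27): chars_in_quartet=1 acc=0x1B bytes_emitted=6
After char 9 ('h'=33): chars_in_quartet=2 acc=0x6E1 bytes_emitted=6
After char 10 ('A'=0): chars_in_quartet=3 acc=0x1B840 bytes_emitted=6
Padding '=': partial quartet acc=0x1B840 -> emit 6E 10; bytes_emitted=8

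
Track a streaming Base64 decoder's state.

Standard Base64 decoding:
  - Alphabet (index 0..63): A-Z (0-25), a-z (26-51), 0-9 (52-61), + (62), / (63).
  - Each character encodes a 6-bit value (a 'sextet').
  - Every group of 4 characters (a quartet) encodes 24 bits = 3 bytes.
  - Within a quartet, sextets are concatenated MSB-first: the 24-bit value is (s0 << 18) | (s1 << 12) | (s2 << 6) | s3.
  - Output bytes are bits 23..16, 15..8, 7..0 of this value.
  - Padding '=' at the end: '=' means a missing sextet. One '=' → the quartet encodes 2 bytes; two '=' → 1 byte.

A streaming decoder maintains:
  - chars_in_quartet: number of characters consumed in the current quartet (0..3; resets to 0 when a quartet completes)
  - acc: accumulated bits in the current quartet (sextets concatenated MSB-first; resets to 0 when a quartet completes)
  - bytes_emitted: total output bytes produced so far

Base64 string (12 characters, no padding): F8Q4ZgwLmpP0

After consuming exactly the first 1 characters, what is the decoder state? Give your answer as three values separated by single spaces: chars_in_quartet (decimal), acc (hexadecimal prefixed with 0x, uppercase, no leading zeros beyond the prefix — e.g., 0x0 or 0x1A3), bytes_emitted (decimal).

Answer: 1 0x5 0

Derivation:
After char 0 ('F'=5): chars_in_quartet=1 acc=0x5 bytes_emitted=0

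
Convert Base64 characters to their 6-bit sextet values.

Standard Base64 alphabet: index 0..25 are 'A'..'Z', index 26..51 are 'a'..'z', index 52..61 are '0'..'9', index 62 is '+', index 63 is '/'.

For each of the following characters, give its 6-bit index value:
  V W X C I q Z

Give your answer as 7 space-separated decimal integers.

Answer: 21 22 23 2 8 42 25

Derivation:
'V': A..Z range, ord('V') − ord('A') = 21
'W': A..Z range, ord('W') − ord('A') = 22
'X': A..Z range, ord('X') − ord('A') = 23
'C': A..Z range, ord('C') − ord('A') = 2
'I': A..Z range, ord('I') − ord('A') = 8
'q': a..z range, 26 + ord('q') − ord('a') = 42
'Z': A..Z range, ord('Z') − ord('A') = 25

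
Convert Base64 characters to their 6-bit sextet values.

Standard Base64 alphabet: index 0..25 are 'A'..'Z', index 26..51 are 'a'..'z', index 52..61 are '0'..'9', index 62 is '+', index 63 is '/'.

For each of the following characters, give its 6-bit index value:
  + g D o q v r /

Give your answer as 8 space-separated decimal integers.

Answer: 62 32 3 40 42 47 43 63

Derivation:
'+': index 62
'g': a..z range, 26 + ord('g') − ord('a') = 32
'D': A..Z range, ord('D') − ord('A') = 3
'o': a..z range, 26 + ord('o') − ord('a') = 40
'q': a..z range, 26 + ord('q') − ord('a') = 42
'v': a..z range, 26 + ord('v') − ord('a') = 47
'r': a..z range, 26 + ord('r') − ord('a') = 43
'/': index 63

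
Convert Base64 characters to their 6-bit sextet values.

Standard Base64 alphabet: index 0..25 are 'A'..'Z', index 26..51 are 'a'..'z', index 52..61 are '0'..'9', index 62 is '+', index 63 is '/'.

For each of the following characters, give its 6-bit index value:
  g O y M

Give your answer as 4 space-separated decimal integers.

'g': a..z range, 26 + ord('g') − ord('a') = 32
'O': A..Z range, ord('O') − ord('A') = 14
'y': a..z range, 26 + ord('y') − ord('a') = 50
'M': A..Z range, ord('M') − ord('A') = 12

Answer: 32 14 50 12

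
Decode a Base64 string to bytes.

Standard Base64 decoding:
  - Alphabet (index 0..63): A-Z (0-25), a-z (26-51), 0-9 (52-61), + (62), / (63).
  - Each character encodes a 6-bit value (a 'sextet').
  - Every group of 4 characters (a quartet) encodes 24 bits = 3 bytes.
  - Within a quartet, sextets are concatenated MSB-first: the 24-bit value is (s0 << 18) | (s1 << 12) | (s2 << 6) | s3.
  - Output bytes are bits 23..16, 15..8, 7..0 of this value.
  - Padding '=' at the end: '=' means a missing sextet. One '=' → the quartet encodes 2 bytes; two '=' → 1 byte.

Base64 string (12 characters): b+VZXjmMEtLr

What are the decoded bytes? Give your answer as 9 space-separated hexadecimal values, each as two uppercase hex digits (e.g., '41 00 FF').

After char 0 ('b'=27): chars_in_quartet=1 acc=0x1B bytes_emitted=0
After char 1 ('+'=62): chars_in_quartet=2 acc=0x6FE bytes_emitted=0
After char 2 ('V'=21): chars_in_quartet=3 acc=0x1BF95 bytes_emitted=0
After char 3 ('Z'=25): chars_in_quartet=4 acc=0x6FE559 -> emit 6F E5 59, reset; bytes_emitted=3
After char 4 ('X'=23): chars_in_quartet=1 acc=0x17 bytes_emitted=3
After char 5 ('j'=35): chars_in_quartet=2 acc=0x5E3 bytes_emitted=3
After char 6 ('m'=38): chars_in_quartet=3 acc=0x178E6 bytes_emitted=3
After char 7 ('M'=12): chars_in_quartet=4 acc=0x5E398C -> emit 5E 39 8C, reset; bytes_emitted=6
After char 8 ('E'=4): chars_in_quartet=1 acc=0x4 bytes_emitted=6
After char 9 ('t'=45): chars_in_quartet=2 acc=0x12D bytes_emitted=6
After char 10 ('L'=11): chars_in_quartet=3 acc=0x4B4B bytes_emitted=6
After char 11 ('r'=43): chars_in_quartet=4 acc=0x12D2EB -> emit 12 D2 EB, reset; bytes_emitted=9

Answer: 6F E5 59 5E 39 8C 12 D2 EB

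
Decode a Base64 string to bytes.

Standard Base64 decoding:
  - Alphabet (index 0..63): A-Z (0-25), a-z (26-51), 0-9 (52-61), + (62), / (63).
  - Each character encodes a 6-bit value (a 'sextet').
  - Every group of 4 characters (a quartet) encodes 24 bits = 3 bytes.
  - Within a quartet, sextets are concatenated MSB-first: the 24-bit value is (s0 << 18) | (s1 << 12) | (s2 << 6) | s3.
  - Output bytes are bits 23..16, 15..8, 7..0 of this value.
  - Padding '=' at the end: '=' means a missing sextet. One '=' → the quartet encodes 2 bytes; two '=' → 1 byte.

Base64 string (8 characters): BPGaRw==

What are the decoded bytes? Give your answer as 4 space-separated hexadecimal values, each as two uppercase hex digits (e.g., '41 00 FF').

After char 0 ('B'=1): chars_in_quartet=1 acc=0x1 bytes_emitted=0
After char 1 ('P'=15): chars_in_quartet=2 acc=0x4F bytes_emitted=0
After char 2 ('G'=6): chars_in_quartet=3 acc=0x13C6 bytes_emitted=0
After char 3 ('a'=26): chars_in_quartet=4 acc=0x4F19A -> emit 04 F1 9A, reset; bytes_emitted=3
After char 4 ('R'=17): chars_in_quartet=1 acc=0x11 bytes_emitted=3
After char 5 ('w'=48): chars_in_quartet=2 acc=0x470 bytes_emitted=3
Padding '==': partial quartet acc=0x470 -> emit 47; bytes_emitted=4

Answer: 04 F1 9A 47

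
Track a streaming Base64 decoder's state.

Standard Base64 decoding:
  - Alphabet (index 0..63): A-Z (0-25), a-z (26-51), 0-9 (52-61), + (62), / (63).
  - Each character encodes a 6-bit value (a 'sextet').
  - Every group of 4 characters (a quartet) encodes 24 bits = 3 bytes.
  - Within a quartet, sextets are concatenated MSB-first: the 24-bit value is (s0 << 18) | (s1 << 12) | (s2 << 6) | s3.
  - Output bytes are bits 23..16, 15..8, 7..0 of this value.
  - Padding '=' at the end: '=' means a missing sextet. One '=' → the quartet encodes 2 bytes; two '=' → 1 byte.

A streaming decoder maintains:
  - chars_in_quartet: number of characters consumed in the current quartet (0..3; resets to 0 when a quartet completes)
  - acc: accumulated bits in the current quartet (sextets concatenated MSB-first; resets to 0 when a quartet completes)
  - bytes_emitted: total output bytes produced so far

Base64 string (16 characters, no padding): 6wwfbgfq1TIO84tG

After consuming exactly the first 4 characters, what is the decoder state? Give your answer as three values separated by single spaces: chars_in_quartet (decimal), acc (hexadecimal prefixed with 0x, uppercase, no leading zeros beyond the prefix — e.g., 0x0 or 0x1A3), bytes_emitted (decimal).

After char 0 ('6'=58): chars_in_quartet=1 acc=0x3A bytes_emitted=0
After char 1 ('w'=48): chars_in_quartet=2 acc=0xEB0 bytes_emitted=0
After char 2 ('w'=48): chars_in_quartet=3 acc=0x3AC30 bytes_emitted=0
After char 3 ('f'=31): chars_in_quartet=4 acc=0xEB0C1F -> emit EB 0C 1F, reset; bytes_emitted=3

Answer: 0 0x0 3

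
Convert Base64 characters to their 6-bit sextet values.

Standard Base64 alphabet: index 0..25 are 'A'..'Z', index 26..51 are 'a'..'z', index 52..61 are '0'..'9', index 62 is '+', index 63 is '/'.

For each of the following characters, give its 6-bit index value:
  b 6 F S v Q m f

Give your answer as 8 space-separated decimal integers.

Answer: 27 58 5 18 47 16 38 31

Derivation:
'b': a..z range, 26 + ord('b') − ord('a') = 27
'6': 0..9 range, 52 + ord('6') − ord('0') = 58
'F': A..Z range, ord('F') − ord('A') = 5
'S': A..Z range, ord('S') − ord('A') = 18
'v': a..z range, 26 + ord('v') − ord('a') = 47
'Q': A..Z range, ord('Q') − ord('A') = 16
'm': a..z range, 26 + ord('m') − ord('a') = 38
'f': a..z range, 26 + ord('f') − ord('a') = 31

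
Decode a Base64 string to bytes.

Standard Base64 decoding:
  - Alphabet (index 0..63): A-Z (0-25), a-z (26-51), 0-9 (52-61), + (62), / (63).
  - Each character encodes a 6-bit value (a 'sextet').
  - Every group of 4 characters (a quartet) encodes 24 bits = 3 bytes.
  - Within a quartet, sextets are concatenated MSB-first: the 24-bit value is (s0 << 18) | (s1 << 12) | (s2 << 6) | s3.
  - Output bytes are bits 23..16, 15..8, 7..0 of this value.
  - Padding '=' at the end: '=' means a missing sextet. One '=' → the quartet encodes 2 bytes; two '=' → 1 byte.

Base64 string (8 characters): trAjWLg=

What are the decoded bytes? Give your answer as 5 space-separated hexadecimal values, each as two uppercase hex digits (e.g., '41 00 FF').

After char 0 ('t'=45): chars_in_quartet=1 acc=0x2D bytes_emitted=0
After char 1 ('r'=43): chars_in_quartet=2 acc=0xB6B bytes_emitted=0
After char 2 ('A'=0): chars_in_quartet=3 acc=0x2DAC0 bytes_emitted=0
After char 3 ('j'=35): chars_in_quartet=4 acc=0xB6B023 -> emit B6 B0 23, reset; bytes_emitted=3
After char 4 ('W'=22): chars_in_quartet=1 acc=0x16 bytes_emitted=3
After char 5 ('L'=11): chars_in_quartet=2 acc=0x58B bytes_emitted=3
After char 6 ('g'=32): chars_in_quartet=3 acc=0x162E0 bytes_emitted=3
Padding '=': partial quartet acc=0x162E0 -> emit 58 B8; bytes_emitted=5

Answer: B6 B0 23 58 B8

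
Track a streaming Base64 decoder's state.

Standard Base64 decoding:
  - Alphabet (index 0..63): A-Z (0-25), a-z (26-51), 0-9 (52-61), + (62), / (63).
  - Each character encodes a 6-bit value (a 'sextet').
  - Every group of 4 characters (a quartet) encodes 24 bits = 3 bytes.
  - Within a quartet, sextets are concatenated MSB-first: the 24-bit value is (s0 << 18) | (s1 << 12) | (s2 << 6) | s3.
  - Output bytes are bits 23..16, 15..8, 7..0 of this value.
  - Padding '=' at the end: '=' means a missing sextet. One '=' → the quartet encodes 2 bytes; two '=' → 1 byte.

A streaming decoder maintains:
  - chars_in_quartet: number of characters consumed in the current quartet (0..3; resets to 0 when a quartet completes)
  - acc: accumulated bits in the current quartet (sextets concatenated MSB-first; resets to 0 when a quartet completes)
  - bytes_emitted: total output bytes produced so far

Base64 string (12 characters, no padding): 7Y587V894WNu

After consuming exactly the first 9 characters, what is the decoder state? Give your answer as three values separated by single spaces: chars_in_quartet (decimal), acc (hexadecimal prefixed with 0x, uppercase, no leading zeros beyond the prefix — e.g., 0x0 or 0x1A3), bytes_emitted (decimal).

After char 0 ('7'=59): chars_in_quartet=1 acc=0x3B bytes_emitted=0
After char 1 ('Y'=24): chars_in_quartet=2 acc=0xED8 bytes_emitted=0
After char 2 ('5'=57): chars_in_quartet=3 acc=0x3B639 bytes_emitted=0
After char 3 ('8'=60): chars_in_quartet=4 acc=0xED8E7C -> emit ED 8E 7C, reset; bytes_emitted=3
After char 4 ('7'=59): chars_in_quartet=1 acc=0x3B bytes_emitted=3
After char 5 ('V'=21): chars_in_quartet=2 acc=0xED5 bytes_emitted=3
After char 6 ('8'=60): chars_in_quartet=3 acc=0x3B57C bytes_emitted=3
After char 7 ('9'=61): chars_in_quartet=4 acc=0xED5F3D -> emit ED 5F 3D, reset; bytes_emitted=6
After char 8 ('4'=56): chars_in_quartet=1 acc=0x38 bytes_emitted=6

Answer: 1 0x38 6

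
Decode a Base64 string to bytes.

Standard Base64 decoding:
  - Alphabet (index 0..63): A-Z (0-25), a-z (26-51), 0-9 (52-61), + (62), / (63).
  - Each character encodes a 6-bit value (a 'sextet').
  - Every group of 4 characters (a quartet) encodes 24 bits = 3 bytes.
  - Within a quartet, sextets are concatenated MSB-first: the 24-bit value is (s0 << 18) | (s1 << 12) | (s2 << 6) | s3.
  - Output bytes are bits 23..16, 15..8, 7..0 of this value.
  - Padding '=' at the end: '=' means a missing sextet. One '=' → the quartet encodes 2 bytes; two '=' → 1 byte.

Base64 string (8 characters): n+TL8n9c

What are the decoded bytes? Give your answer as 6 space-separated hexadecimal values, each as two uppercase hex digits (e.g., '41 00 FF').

After char 0 ('n'=39): chars_in_quartet=1 acc=0x27 bytes_emitted=0
After char 1 ('+'=62): chars_in_quartet=2 acc=0x9FE bytes_emitted=0
After char 2 ('T'=19): chars_in_quartet=3 acc=0x27F93 bytes_emitted=0
After char 3 ('L'=11): chars_in_quartet=4 acc=0x9FE4CB -> emit 9F E4 CB, reset; bytes_emitted=3
After char 4 ('8'=60): chars_in_quartet=1 acc=0x3C bytes_emitted=3
After char 5 ('n'=39): chars_in_quartet=2 acc=0xF27 bytes_emitted=3
After char 6 ('9'=61): chars_in_quartet=3 acc=0x3C9FD bytes_emitted=3
After char 7 ('c'=28): chars_in_quartet=4 acc=0xF27F5C -> emit F2 7F 5C, reset; bytes_emitted=6

Answer: 9F E4 CB F2 7F 5C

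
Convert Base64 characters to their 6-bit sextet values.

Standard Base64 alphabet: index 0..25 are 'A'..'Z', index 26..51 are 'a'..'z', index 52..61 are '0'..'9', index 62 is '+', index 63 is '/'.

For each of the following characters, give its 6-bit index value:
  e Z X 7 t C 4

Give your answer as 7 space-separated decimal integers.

'e': a..z range, 26 + ord('e') − ord('a') = 30
'Z': A..Z range, ord('Z') − ord('A') = 25
'X': A..Z range, ord('X') − ord('A') = 23
'7': 0..9 range, 52 + ord('7') − ord('0') = 59
't': a..z range, 26 + ord('t') − ord('a') = 45
'C': A..Z range, ord('C') − ord('A') = 2
'4': 0..9 range, 52 + ord('4') − ord('0') = 56

Answer: 30 25 23 59 45 2 56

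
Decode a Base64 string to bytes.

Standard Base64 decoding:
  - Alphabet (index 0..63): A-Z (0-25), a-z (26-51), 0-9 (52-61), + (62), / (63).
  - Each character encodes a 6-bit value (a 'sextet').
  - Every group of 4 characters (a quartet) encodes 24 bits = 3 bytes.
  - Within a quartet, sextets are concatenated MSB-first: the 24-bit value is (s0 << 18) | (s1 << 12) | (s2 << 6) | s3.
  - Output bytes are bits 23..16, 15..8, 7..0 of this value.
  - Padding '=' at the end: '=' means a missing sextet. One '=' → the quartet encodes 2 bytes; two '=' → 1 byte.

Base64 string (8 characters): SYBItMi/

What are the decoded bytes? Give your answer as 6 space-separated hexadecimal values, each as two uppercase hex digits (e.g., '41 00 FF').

After char 0 ('S'=18): chars_in_quartet=1 acc=0x12 bytes_emitted=0
After char 1 ('Y'=24): chars_in_quartet=2 acc=0x498 bytes_emitted=0
After char 2 ('B'=1): chars_in_quartet=3 acc=0x12601 bytes_emitted=0
After char 3 ('I'=8): chars_in_quartet=4 acc=0x498048 -> emit 49 80 48, reset; bytes_emitted=3
After char 4 ('t'=45): chars_in_quartet=1 acc=0x2D bytes_emitted=3
After char 5 ('M'=12): chars_in_quartet=2 acc=0xB4C bytes_emitted=3
After char 6 ('i'=34): chars_in_quartet=3 acc=0x2D322 bytes_emitted=3
After char 7 ('/'=63): chars_in_quartet=4 acc=0xB4C8BF -> emit B4 C8 BF, reset; bytes_emitted=6

Answer: 49 80 48 B4 C8 BF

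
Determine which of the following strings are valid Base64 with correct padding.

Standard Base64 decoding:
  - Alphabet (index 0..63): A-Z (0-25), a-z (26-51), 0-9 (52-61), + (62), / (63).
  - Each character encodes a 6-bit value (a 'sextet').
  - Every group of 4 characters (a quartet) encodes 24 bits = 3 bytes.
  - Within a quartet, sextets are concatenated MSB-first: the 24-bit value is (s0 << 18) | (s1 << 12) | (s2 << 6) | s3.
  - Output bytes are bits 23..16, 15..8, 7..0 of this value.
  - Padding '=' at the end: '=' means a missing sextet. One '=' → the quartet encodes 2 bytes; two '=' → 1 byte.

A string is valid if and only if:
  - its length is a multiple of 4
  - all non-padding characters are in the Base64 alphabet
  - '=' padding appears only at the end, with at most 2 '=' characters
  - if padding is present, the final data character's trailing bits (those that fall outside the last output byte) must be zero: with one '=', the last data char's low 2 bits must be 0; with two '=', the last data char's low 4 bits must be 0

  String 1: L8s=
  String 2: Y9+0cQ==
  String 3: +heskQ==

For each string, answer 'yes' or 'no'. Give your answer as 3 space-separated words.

String 1: 'L8s=' → valid
String 2: 'Y9+0cQ==' → valid
String 3: '+heskQ==' → valid

Answer: yes yes yes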